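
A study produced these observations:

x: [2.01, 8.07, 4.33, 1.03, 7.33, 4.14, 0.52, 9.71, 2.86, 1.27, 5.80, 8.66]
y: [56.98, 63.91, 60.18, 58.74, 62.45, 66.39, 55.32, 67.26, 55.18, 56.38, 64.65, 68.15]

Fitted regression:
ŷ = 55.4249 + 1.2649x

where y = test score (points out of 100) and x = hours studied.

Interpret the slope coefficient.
On average, test score is about 1.2649 points higher for every extra hour of study time.

The slope coefficient β₁ = 1.2649 represents the marginal effect of study time on test score.

Interpretation:
- Study time up by 1 hour → predicted test score increases by 1.2649 points
- The effect is assumed constant over the observed range of x (linearity)
- The sign (+) gives the direction; the magnitude 1.2649 gives the size of the effect per hour

(β₀ = 55.4249 is the fitted value at x = 0 and is not part of the slope interpretation.)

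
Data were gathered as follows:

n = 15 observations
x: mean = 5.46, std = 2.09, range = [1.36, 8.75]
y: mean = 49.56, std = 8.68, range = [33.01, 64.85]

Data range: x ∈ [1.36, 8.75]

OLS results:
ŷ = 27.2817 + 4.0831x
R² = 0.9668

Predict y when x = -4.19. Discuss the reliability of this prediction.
ŷ = 10.1735, but this is extrapolation (below the data range [1.36, 8.75]) and may be unreliable.

Prediction calculation:
ŷ = 27.2817 + 4.0831 × (-4.19)
ŷ = 10.1735

Reliability:
- Data range: x ∈ [1.36, 8.75]
- Prediction point: x = -4.19 is 5.55 units below the observed range → this is EXTRAPOLATION, not interpolation

Why that matters here:
- The standard error of prediction grows with (x − x̄)², and x = -4.19 is far from x̄ = 5.46
- There are no observations near this x to validate the fitted line there
- Real relationships often flatten, saturate, or turn nonlinear at extremes

A defensible statement: 'if the linear trend continued to x = -4.19, y would be about 10.1735' — the premise is untested.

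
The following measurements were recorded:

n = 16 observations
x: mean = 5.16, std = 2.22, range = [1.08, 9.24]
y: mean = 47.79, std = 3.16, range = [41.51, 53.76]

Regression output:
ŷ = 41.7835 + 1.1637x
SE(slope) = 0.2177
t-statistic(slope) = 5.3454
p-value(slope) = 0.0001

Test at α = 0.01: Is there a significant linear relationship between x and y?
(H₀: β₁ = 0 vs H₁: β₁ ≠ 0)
p-value = 0.0001 < α = 0.01, so we reject H₀. The relationship is significant.

Hypothesis test for the slope coefficient:

H₀: β₁ = 0 (no linear relationship)
H₁: β₁ ≠ 0 (linear relationship exists)

Test statistic: t = β̂₁ / SE(β̂₁) = 1.1637 / 0.2177 = 5.3454

With df = 14, the two-sided p-value for |t| = 5.3454 is 0.0001.

Decision rule: reject H₀ if p-value < α.
p-value = 0.0001 < α = 0.01 → reject H₀.

At α = 0.01 the data do provide convincing evidence of a nonzero slope.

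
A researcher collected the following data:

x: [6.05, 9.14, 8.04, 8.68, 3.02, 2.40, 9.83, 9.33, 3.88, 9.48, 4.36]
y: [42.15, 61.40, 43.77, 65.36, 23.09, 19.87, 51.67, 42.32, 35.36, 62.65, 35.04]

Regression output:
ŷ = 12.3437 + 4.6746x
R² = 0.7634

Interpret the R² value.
About 76.34% of the variability in y is accounted for by the regression on x (R² = 0.7634) — a strong linear fit.

The coefficient of determination R² is the fraction of the total variation in y that the fitted line accounts for.

Here R² = 0.7634:
- Explained: 76.34% of the variation in y
- Unexplained (residual): 100% − 76.34% = 23.66%
- Rule of thumb (below 0.3 weak; 0.3 to below 0.7 moderate; 0.7 and above strong) → strong

Equivalently, for simple linear regression R² = r², so |r| = √0.7634 ≈ 0.8737.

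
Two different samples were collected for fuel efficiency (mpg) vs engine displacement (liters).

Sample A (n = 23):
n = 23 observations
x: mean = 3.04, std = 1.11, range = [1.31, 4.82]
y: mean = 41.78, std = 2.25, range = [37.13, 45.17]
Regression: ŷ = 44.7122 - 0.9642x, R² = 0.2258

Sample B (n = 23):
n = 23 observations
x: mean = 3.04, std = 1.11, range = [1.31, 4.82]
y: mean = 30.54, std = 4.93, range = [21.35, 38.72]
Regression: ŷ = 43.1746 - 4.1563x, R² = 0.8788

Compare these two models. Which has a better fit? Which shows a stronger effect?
Model B has the better fit (R² = 0.8788 vs 0.2258). Model B shows the stronger effect (|β₁| = 4.1563 vs 0.9642).

Model Comparison:

Which explains more variance? (R²)
- Model A: R² = 0.2258 → 22.58% of variance in fuel efficiency explained
- Model B: R² = 0.8788 → 87.88% of variance in fuel efficiency explained
- 0.8788 > 0.2258 → Model B has the better fit

Effect size (slope magnitude):
- Model A: β₁ = -0.9642 → predicted fuel efficiency falls 0.9642 mpg per additional liter of engine displacement
- Model B: β₁ = -4.1563 → predicted fuel efficiency falls 4.1563 mpg per additional liter of engine displacement
- |-0.9642| < |-4.1563| → Model B shows the stronger marginal effect

Note: R² measures how tightly points cluster around the line; β₁ measures how steep the line is — they answer different questions.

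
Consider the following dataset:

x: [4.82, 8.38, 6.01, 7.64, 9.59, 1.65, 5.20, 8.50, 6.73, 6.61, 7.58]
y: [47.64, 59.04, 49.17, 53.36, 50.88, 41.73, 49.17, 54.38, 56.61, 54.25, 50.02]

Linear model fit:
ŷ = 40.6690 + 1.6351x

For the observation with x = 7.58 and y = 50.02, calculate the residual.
Residual = -3.0431

The residual is the difference between the actual value and the predicted value:

Residual = y - ŷ

Step 1: Calculate predicted value
ŷ = 40.6690 + 1.6351 × 7.58
ŷ = 53.0631

Step 2: Calculate residual
Residual = 50.02 - 53.0631
Residual = -3.0431

Sign check: y < ŷ, so the point is below the line and the fit overestimates here.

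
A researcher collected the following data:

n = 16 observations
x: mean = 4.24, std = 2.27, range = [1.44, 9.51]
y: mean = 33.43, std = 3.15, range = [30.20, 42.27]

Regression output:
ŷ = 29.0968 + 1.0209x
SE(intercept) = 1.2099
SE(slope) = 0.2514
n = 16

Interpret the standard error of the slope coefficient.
SE(slope) = 0.2514 measures the uncertainty in the estimated slope. The coefficient is estimated with moderate precision (SE/|β̂₁| = 24.6%).

SE(β̂₁) = 0.2514 says: if we drew many samples of n = 16 from the same population and refit each time, the fitted slopes would scatter with a standard deviation of roughly 0.2514 around the true β₁.

Relative precision:
- SE / |β̂₁| = 0.2514 / 1.0209 = 24.6%
- Rule of thumb (under 20%: precise; 20% to under 50%: moderately precise; 50% or more: imprecise) → moderately precise

Link to interval estimation: a confidence interval for β₁ is β̂₁ ± t* × 0.2514, so SE sets the half-width per unit of t*.

What drives SE(β̂₁): more residual scatter → larger SE; larger n (here n = 16) → smaller SE.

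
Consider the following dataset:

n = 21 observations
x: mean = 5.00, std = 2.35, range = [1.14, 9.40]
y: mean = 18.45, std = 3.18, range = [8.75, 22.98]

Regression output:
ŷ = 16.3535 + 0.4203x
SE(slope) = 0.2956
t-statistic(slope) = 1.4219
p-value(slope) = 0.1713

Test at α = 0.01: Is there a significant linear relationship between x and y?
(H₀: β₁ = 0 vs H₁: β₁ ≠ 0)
p-value = 0.1713 ≥ α = 0.01, so we fail to reject H₀. The relationship is not significant.

Hypothesis test for the slope coefficient:

H₀: β₁ = 0 (no linear relationship)
H₁: β₁ ≠ 0 (linear relationship exists)

Test statistic: t = β̂₁ / SE(β̂₁) = 0.4203 / 0.2956 = 1.4219

With df = 19, the two-sided p-value for |t| = 1.4219 is 0.1713.

Decision rule: reject H₀ if p-value < α.
p-value = 0.1713 ≥ α = 0.01 → fail to reject H₀.

At α = 0.01 the data do not provide convincing evidence of a nonzero slope.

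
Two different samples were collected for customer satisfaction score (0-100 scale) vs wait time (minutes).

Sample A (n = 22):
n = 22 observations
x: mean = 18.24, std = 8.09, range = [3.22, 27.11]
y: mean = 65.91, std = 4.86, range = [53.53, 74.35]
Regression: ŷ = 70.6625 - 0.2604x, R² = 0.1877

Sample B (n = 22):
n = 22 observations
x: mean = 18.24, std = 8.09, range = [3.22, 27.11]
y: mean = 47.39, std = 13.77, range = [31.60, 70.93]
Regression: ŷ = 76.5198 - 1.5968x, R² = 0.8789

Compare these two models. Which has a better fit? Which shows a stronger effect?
Model B has the better fit (R² = 0.8789 vs 0.1877). Model B shows the stronger effect (|β₁| = 1.5968 vs 0.2604).

Model Comparison:

Fit — compare R²:
- Model A: R² = 0.1877 → 18.77% of variance in satisfaction score explained
- Model B: R² = 0.8789 → 87.89% of variance in satisfaction score explained
- 0.8789 > 0.1877 → Model B has the better fit

Strength of effect — compare |β₁|:
- Model A: β₁ = -0.2604 → predicted satisfaction score falls 0.2604 points per additional minute of wait time
- Model B: β₁ = -1.5968 → predicted satisfaction score falls 1.5968 points per additional minute of wait time
- |-0.2604| < |-1.5968| → Model B shows the stronger marginal effect

Note: The two samples could reflect different populations, time periods, or measurement quality.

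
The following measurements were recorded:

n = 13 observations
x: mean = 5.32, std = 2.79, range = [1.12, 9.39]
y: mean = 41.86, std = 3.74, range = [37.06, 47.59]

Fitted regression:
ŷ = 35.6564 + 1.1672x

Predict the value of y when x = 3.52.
ŷ = 39.7649

Plug x = 3.52 into the fitted line:

ŷ = 35.6564 + 1.1672 × 3.52
ŷ = 35.6564 + 4.1085
ŷ = 39.7649

This is a point prediction; actual observations scatter around it by roughly the residual standard deviation.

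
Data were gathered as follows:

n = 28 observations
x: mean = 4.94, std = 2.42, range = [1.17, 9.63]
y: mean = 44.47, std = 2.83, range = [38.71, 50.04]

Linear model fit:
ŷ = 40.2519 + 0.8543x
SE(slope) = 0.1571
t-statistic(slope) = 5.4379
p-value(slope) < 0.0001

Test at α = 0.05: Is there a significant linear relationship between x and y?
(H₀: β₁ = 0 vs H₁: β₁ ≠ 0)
Reject H₀: p-value < 0.0001 < α = 0.05. The linear relationship is significant at the 5% level.

Hypothesis test for the slope coefficient:

H₀: β₁ = 0 (no linear relationship)
H₁: β₁ ≠ 0 (linear relationship exists)

Test statistic: t = β̂₁ / SE(β̂₁) = 0.8543 / 0.1571 = 5.4379

p < 0.0001: how often a slope estimate this far from 0 (in SE units) would arise by chance if β₁ were truly 0.

Decision rule: reject H₀ if p-value < α.
p-value < 0.0001 < α = 0.05 → reject H₀.

Conclusion: the linear association between x and y is significant at the 5% level.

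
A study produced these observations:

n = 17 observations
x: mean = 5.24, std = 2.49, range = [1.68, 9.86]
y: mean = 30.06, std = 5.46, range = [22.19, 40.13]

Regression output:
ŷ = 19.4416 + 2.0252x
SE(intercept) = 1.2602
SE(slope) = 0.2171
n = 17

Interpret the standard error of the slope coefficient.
The slope 2.0252 is pinned down to within about ±0.2171 (one SE) by these data — relative uncertainty 10.7%, i.e. precise.

SE(β̂₁) = 0.2171 says: if we drew many samples of n = 17 from the same population and refit each time, the fitted slopes would scatter with a standard deviation of roughly 0.2171 around the true β₁.

Relative precision:
- SE / |β̂₁| = 0.2171 / 2.0252 = 10.7%
- Rule of thumb (under 20%: precise; 20% to under 50%: moderately precise; 50% or more: imprecise) → precise

Rough 95% range (±2 SE): 2.0252 ± 0.4342 → (1.5910, 2.4594).

What drives SE(β̂₁): more residual scatter → larger SE; larger n (here n = 17) → smaller SE.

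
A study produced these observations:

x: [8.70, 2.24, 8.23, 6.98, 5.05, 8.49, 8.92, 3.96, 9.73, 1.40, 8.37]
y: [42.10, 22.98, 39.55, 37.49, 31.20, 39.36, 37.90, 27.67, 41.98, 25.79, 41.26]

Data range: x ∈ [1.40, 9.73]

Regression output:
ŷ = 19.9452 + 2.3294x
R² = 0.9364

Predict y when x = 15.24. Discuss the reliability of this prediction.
The equation gives ŷ = 55.4453; however x = 15.24 is 5.51 units above the observed range, so this extrapolated value should not be trusted.

Prediction calculation:
ŷ = 19.9452 + 2.3294 × 15.24
ŷ = 55.4453

Reliability:
- Data range: x ∈ [1.40, 9.73]
- Prediction point: x = 15.24 is 5.51 units above the observed range → this is EXTRAPOLATION, not interpolation

Why that matters here:
- Real relationships often flatten, saturate, or turn nonlinear at extremes
- The standard error of prediction grows with (x − x̄)², and x = 15.24 is far from x̄ = 6.55
- The linear relationship may not hold outside the observed range

A defensible statement: 'if the linear trend continued to x = 15.24, y would be about 55.4453' — the premise is untested.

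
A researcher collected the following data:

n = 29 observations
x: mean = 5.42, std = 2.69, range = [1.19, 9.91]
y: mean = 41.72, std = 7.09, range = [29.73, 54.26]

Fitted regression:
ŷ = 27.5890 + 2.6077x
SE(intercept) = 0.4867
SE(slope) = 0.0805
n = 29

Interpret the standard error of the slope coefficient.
SE(β̂₁) = 0.0805 is the estimated standard deviation of the slope estimate across repeated samples; relative to β̂₁ = 2.6077 that is 3.1%, a precise estimate.

SE(β̂₁) = s / √Sxx, where s is the residual standard deviation and Sxx = Σ(x − x̄)². It is the yardstick for how far β̂₁ = 2.6077 could plausibly be from the true slope.

Relative precision:
- SE / |β̂₁| = 0.0805 / 2.6077 = 3.1%
- Rule of thumb (under 20%: precise; 20% to under 50%: moderately precise; 50% or more: imprecise) → precise

Rough 95% range (±2 SE): 2.6077 ± 0.1610 → (2.4467, 2.7687).

What drives SE(β̂₁): more residual scatter → larger SE.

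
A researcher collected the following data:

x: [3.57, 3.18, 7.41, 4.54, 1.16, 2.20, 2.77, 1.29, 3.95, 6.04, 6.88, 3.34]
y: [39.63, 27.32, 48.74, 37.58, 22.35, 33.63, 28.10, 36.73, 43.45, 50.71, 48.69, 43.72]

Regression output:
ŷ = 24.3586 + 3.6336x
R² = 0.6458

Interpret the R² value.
About 64.58% of the variability in y is accounted for by the regression on x (R² = 0.6458) — a moderate linear fit.

R² (coefficient of determination) measures the proportion of variance in y explained by the regression model.

Here R² = 0.6458:
- Explained: 64.58% of the variation in y
- Unexplained (residual): 100% − 64.58% = 35.42%
- Rule of thumb (below 0.3 weak; 0.3 to below 0.7 moderate; 0.7 and above strong) → moderate

Note: R² never decreases when predictors are added, so it should not be used alone to compare models of different size.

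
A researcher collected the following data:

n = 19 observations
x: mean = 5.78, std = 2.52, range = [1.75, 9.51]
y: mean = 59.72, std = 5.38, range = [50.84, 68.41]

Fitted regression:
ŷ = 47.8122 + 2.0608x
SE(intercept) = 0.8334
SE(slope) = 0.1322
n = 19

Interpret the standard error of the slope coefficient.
SE(β̂₁) = 0.1322 is the estimated standard deviation of the slope estimate across repeated samples; relative to β̂₁ = 2.0608 that is 6.4%, a precise estimate.

SE(β̂₁) = s / √Sxx, where s is the residual standard deviation and Sxx = Σ(x − x̄)². It is the yardstick for how far β̂₁ = 2.0608 could plausibly be from the true slope.

Relative precision:
- SE / |β̂₁| = 0.1322 / 2.0608 = 6.4%
- Rule of thumb (under 20%: precise; 20% to under 50%: moderately precise; 50% or more: imprecise) → precise

Rough 95% range (±2 SE): 2.0608 ± 0.2644 → (1.7964, 2.3252).

What drives SE(β̂₁): wider spread of x values → smaller SE.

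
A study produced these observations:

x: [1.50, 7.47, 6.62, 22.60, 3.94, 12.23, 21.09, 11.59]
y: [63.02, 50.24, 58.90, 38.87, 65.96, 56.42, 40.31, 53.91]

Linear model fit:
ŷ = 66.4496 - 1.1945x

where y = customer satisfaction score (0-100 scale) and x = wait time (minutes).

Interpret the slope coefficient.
For each additional minute of wait time, predicted satisfaction score decreases by approximately 1.1945 points.

β₁ = -1.1945 is the change in predicted satisfaction score (points) per additional minute of wait time.

Interpretation:
- Wait time up by 1 minute → predicted satisfaction score decreases by 1.1945 points
- This is a linear approximation: the same per-unit change is assumed across the whole observed x range
- The sign (−) gives the direction; the magnitude 1.1945 gives the size of the effect per minute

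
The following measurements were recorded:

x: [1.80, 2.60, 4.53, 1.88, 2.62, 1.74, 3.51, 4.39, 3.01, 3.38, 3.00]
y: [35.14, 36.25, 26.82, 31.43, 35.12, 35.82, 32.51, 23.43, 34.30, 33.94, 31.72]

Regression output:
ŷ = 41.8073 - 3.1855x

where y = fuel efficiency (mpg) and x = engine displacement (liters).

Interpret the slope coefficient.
On average, fuel efficiency is about 3.1855 mpg lower for every extra liter of engine displacement.

β₁ = -3.1855 is the change in predicted fuel efficiency (mpg) per additional liter of engine displacement.

Interpretation:
- Engine displacement up by 1 liter → predicted fuel efficiency decreases by 3.1855 mpg
- This is a linear approximation: the same per-unit change is assumed across the whole observed x range

The intercept β₀ = 41.8073 is the predicted fuel efficiency when engine displacement = 0; since the smallest observed x is 1.74, this is an extrapolation and mainly anchors the line.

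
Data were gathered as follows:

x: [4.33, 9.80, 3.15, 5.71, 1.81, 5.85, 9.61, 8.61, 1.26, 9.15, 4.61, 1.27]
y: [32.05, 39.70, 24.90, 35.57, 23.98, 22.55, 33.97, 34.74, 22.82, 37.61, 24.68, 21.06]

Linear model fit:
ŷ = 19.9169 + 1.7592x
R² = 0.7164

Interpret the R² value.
About 71.64% of the variability in y is accounted for by the regression on x (R² = 0.7164) — a strong linear fit.

The coefficient of determination R² is the fraction of the total variation in y that the fitted line accounts for.

Here R² = 0.7164:
- Explained: 71.64% of the variation in y
- Unexplained (residual): 100% − 71.64% = 28.36%
- Rule of thumb (below 0.3 weak; 0.3 to below 0.7 moderate; 0.7 and above strong) → strong

Note: R² never decreases when predictors are added, so it should not be used alone to compare models of different size.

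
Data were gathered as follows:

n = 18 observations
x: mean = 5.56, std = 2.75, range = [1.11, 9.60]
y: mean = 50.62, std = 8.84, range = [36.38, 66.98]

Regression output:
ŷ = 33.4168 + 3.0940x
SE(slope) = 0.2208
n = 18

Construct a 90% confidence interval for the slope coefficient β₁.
The 90% CI for β₁ is (2.7085, 3.4795)

Confidence interval for the slope:

The 90% CI for β₁ is: β̂₁ ± t*(α/2, n-2) × SE(β̂₁)

Step 1: Find critical t-value
- Confidence level = 0.9
- Degrees of freedom = n - 2 = 18 - 2 = 16
- t*(α/2, 16) = 1.7459

Step 2: Calculate margin of error
Margin = 1.7459 × 0.2208 = 0.3855

Step 3: Construct interval
CI = 3.0940 ± 0.3855
CI = (2.7085, 3.4795)

Interpretation: each one-unit increase in x is associated with a change in mean y of between 2.7085 and 3.4795, with 90% confidence.
Both endpoints are positive, so the data support a genuinely positive slope at this confidence level.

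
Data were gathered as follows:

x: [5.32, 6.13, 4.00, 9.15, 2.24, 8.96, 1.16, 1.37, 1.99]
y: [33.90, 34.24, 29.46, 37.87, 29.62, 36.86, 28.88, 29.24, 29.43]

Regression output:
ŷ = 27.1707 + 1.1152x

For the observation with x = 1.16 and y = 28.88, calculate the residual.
Residual = 0.4157

The residual is the difference between the actual value and the predicted value:

Residual = y - ŷ

Step 1: Calculate predicted value
ŷ = 27.1707 + 1.1152 × 1.16
ŷ = 28.4643

Step 2: Calculate residual
Residual = 28.88 - 28.4643
Residual = 0.4157

Interpretation: the model underestimates the actual value by 0.4157 at this point (positive residual → observation lies above the fitted line).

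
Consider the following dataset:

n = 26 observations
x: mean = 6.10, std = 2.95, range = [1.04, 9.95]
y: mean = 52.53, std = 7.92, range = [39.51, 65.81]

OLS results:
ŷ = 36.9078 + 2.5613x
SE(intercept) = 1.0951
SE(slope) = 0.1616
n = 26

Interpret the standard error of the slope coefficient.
SE(β̂₁) = 0.1616 is the estimated standard deviation of the slope estimate across repeated samples; relative to β̂₁ = 2.5613 that is 6.3%, a precise estimate.

What SE measures:
- The standard error quantifies the sampling variability of the coefficient estimate
- It is the estimated standard deviation of β̂₁ across hypothetical repeated samples of the same size
- Smaller SE → more precise estimate

Relative precision:
- SE / |β̂₁| = 0.1616 / 2.5613 = 6.3%
- Rule of thumb (under 20%: precise; 20% to under 50%: moderately precise; 50% or more: imprecise) → precise

Rough 95% range (±2 SE): 2.5613 ± 0.3232 → (2.2381, 2.8845).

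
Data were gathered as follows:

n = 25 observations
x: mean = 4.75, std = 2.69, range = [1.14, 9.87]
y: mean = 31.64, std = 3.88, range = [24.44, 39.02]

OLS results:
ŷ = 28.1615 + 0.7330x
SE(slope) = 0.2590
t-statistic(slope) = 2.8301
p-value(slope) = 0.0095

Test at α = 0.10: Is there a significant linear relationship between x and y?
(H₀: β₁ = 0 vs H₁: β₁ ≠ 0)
p-value = 0.0095 < α = 0.10, so we reject H₀. The relationship is significant.

Hypothesis test for the slope coefficient:

H₀: β₁ = 0 (no linear relationship)
H₁: β₁ ≠ 0 (linear relationship exists)

Test statistic: t = β̂₁ / SE(β̂₁) = 0.7330 / 0.2590 = 2.8301

The p-value (0.0095) is the probability, under H₀, of a t-statistic at least as extreme as |t| = 2.8301 (two-sided, df = n − 2 = 23).

Decision rule: reject H₀ if p-value < α.
p-value = 0.0095 < α = 0.10 → reject H₀.

Conclusion: the linear association between x and y is significant at the 10% level.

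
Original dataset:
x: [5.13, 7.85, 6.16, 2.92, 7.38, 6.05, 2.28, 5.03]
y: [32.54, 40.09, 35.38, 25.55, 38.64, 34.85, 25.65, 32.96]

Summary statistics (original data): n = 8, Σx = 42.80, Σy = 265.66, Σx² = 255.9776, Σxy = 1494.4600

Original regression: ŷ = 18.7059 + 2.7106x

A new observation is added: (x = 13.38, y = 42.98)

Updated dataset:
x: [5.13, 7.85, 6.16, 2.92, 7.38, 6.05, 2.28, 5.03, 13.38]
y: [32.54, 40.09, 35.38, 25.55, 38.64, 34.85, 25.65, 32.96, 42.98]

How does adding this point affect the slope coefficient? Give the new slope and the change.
Adding the point moves β₁ from 2.7106 to 1.6952, i.e. it decreases by 1.0154 (-37.5%).

The new point has HIGH LEVERAGE: x = 13.38 is far from the original mean x̄ = 42.80/8 ≈ 5.35 (original range [2.28, 7.85]).

Step 1: Update the sums with the new point (n goes from 8 to 9)
Σx  = 42.80 + 13.38 = 56.18
Σy  = 265.66 + 42.98 = 308.64
Σx² = 255.9776 + 13.38² = 255.9776 + 179.0244 = 435.0020
Σxy = 1494.4600 + 13.38×42.98 = 1494.4600 + 575.0724 = 2069.5324

Step 2: Recompute the slope with b₁ = (nΣxy − ΣxΣy) / (nΣx² − (Σx)²)
Numerator   = 9×2069.5324 − 56.18×308.64 = 18625.7916 − 17339.3952 = 1286.3964
Denominator = 9×435.0020 − 56.18² = 3915.0180 − 3156.1924 = 758.8256
b₁(new) = 1286.3964 / 758.8256 = 1.6952

(Same formula on the original sums: (8×1494.4600 − 42.80×265.66) / (8×255.9776 − 42.80²) = 585.4320 / 215.9808 = 2.7106, matching the given fit.)

Step 3: Change in slope
Δβ₁ = 1.6952 − 2.7106 = -1.0154
Relative change = -1.0154 / 2.7106 × 100% = -37.5%
→ the slope decreases when the point is added.

A high-leverage point only changes the slope if it is off the original line; here y = 42.98 is below the original trend, so the slope decreases.
In practice: check such a point for data-entry or measurement error.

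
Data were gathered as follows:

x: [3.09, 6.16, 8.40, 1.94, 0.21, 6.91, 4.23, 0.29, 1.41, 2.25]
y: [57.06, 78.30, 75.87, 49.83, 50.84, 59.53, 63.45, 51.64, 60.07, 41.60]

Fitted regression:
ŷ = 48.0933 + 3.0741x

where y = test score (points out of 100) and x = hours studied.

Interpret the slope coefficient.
On average, test score is about 3.0741 points higher for every extra hour of study time.

The slope β₁ = 3.0741 gives the rate at which the fitted test score changes with study time.

Interpretation:
- Study time up by 1 hour → predicted test score increases by 3.0741 points
- This is a linear approximation: the same per-unit change is assumed across the whole observed x range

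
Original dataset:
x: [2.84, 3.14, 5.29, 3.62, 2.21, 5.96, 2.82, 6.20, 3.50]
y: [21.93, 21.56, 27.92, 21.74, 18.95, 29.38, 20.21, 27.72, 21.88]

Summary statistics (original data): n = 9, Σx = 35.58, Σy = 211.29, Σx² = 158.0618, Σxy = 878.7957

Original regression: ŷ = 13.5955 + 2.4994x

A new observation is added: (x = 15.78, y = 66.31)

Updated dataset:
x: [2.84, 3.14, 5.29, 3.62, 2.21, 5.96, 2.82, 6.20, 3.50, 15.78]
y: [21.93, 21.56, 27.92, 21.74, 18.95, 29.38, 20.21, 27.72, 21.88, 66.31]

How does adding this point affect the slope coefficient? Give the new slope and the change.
The slope changes from 2.4994 to 3.4855 (change of +0.9861, or +39.5%).

x = 15.78 lies well outside the original x-range [2.21, 6.20] (x̄ ≈ 3.95), so this observation has high leverage and can move the slope substantially.

Step 1: Update the sums with the new point (n goes from 9 to 10)
Σx  = 35.58 + 15.78 = 51.36
Σy  = 211.29 + 66.31 = 277.60
Σx² = 158.0618 + 15.78² = 158.0618 + 249.0084 = 407.0702
Σxy = 878.7957 + 15.78×66.31 = 878.7957 + 1046.3718 = 1925.1675

Step 2: Recompute the slope with b₁ = (nΣxy − ΣxΣy) / (nΣx² − (Σx)²)
Numerator   = 10×1925.1675 − 51.36×277.60 = 19251.6750 − 14257.5360 = 4994.1390
Denominator = 10×407.0702 − 51.36² = 4070.7020 − 2637.8496 = 1432.8524
b₁(new) = 4994.1390 / 1432.8524 = 3.4855

(Same formula on the original sums: (9×878.7957 − 35.58×211.29) / (9×158.0618 − 35.58²) = 391.4631 / 156.6198 = 2.4994, matching the given fit.)

Step 3: Change in slope
Δβ₁ = 3.4855 − 2.4994 = +0.9861
Relative change = +0.9861 / 2.4994 × 100% = +39.5%
→ the slope increases when the point is added.

Because the point sits above the extension of the original line at a high-leverage x, it tilts the fit up.
In practice: check such a point for data-entry or measurement error.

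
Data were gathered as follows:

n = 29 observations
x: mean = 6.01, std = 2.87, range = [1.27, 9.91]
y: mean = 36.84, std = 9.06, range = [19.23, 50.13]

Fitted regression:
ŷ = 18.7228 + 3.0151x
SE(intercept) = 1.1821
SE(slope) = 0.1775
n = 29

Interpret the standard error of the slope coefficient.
The slope 3.0151 is pinned down to within about ±0.1775 (one SE) by these data — relative uncertainty 5.9%, i.e. precise.

What SE measures:
- The standard error quantifies the sampling variability of the coefficient estimate
- It is the estimated standard deviation of β̂₁ across hypothetical repeated samples of the same size
- Smaller SE → more precise estimate

Relative precision:
- SE / |β̂₁| = 0.1775 / 3.0151 = 5.9%
- Rule of thumb (under 20%: precise; 20% to under 50%: moderately precise; 50% or more: imprecise) → precise

Rough 95% range (±2 SE): 3.0151 ± 0.3550 → (2.6601, 3.3701).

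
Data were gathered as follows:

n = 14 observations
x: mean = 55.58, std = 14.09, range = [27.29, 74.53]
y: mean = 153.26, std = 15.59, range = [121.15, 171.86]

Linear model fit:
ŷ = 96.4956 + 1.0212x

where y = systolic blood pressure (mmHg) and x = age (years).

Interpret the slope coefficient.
An increase of one year in age is associated with a 1.0212 mmHg increase in predicted blood pressure.

The slope β₁ = 1.0212 gives the rate at which the fitted blood pressure changes with age.

Interpretation:
- Age up by 1 year → predicted blood pressure increases by 1.0212 mmHg
- This is a linear approximation: the same per-unit change is assumed across the whole observed x range

The intercept β₀ = 96.4956 is the predicted blood pressure when age = 0; since the smallest observed x is 27.29, this is an extrapolation and mainly anchors the line.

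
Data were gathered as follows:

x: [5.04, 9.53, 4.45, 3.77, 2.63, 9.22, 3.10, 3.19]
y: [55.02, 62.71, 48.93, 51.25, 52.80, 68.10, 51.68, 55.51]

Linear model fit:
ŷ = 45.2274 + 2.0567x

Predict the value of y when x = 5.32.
ŷ = 56.1690

To predict y for x = 5.32, substitute into the regression equation:

ŷ = 45.2274 + 2.0567 × 5.32
ŷ = 45.2274 + 10.9416
ŷ = 56.1690

This is the fitted mean response at that x — an individual observation would come with a wider prediction interval.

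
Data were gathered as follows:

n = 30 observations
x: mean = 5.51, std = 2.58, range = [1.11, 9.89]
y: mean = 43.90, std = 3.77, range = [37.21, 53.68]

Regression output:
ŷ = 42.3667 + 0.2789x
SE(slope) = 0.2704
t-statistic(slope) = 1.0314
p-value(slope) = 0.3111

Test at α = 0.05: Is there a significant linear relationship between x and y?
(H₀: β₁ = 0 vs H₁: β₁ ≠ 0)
Since p-value = 0.3111 ≥ α = 0.05, fail to reject H₀ — the slope is not significantly different from 0.

Hypothesis test for the slope coefficient:

H₀: β₁ = 0 (no linear relationship)
H₁: β₁ ≠ 0 (linear relationship exists)

Test statistic: t = β̂₁ / SE(β̂₁) = 0.2789 / 0.2704 = 1.0314

p = 0.3111: how often a slope estimate this far from 0 (in SE units) would arise by chance if β₁ were truly 0.

Decision rule: reject H₀ if p-value < α.
p-value = 0.3111 ≥ α = 0.05 → fail to reject H₀.

There is not sufficient evidence at the 5% significance level to conclude that a linear relationship exists between x and y.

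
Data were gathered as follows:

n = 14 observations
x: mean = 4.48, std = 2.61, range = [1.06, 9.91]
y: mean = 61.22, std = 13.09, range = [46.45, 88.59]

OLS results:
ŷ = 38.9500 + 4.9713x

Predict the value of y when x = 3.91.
ŷ = 58.3878

Plug x = 3.91 into the fitted line:

ŷ = 38.9500 + 4.9713 × 3.91
ŷ = 38.9500 + 19.4378
ŷ = 58.3878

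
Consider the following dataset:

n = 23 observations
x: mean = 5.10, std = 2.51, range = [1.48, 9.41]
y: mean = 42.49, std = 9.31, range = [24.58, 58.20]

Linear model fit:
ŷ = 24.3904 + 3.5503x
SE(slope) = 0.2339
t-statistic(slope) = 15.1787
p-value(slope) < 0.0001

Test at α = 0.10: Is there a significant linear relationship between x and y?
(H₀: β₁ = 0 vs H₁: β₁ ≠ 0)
Reject H₀: p-value < 0.0001 < α = 0.10. The linear relationship is significant at the 10% level.

Hypothesis test for the slope coefficient:

H₀: β₁ = 0 (no linear relationship)
H₁: β₁ ≠ 0 (linear relationship exists)

Test statistic: t = β̂₁ / SE(β̂₁) = 3.5503 / 0.2339 = 15.1787

With df = 21, the two-sided p-value for |t| = 15.1787 is <0.0001.

Decision rule: reject H₀ if p-value < α.
p-value < 0.0001 < α = 0.10 → reject H₀.

At α = 0.10 the data do provide convincing evidence of a nonzero slope.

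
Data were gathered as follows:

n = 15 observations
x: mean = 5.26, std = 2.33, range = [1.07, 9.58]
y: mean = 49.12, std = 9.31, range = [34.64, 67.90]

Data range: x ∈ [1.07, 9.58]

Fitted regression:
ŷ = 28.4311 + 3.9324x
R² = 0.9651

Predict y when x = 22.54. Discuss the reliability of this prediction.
ŷ = 117.0674, but this is extrapolation (above the data range [1.07, 9.58]) and may be unreliable.

Prediction calculation:
ŷ = 28.4311 + 3.9324 × 22.54
ŷ = 117.0674

Reliability:
- Data range: x ∈ [1.07, 9.58]
- Prediction point: x = 22.54 is 12.96 units above the observed range → this is EXTRAPOLATION, not interpolation

Why that matters here:
- Real relationships often flatten, saturate, or turn nonlinear at extremes
- The linear relationship may not hold outside the observed range

A defensible statement: 'if the linear trend continued to x = 22.54, y would be about 117.0674' — the premise is untested.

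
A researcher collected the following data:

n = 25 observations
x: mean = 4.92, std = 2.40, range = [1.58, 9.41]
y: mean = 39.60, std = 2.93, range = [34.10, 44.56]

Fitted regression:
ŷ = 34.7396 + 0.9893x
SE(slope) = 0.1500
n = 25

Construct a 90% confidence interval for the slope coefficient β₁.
The 90% CI for β₁ is (0.7322, 1.2464)

Confidence interval for the slope:

The 90% CI for β₁ is: β̂₁ ± t*(α/2, n-2) × SE(β̂₁)

Step 1: Find critical t-value
- Confidence level = 0.9
- Degrees of freedom = n - 2 = 25 - 2 = 23
- t*(α/2, 23) = 1.7139

Step 2: Calculate margin of error
Margin = 1.7139 × 0.1500 = 0.2571

Step 3: Construct interval
CI = 0.9893 ± 0.2571
CI = (0.7322, 1.2464)

Interpretation: each one-unit increase in x is associated with a change in mean y of between 0.7322 and 1.2464, with 90% confidence.
Since 0 is outside the interval, a two-sided test at α = 0.10 would reject H₀: β₁ = 0.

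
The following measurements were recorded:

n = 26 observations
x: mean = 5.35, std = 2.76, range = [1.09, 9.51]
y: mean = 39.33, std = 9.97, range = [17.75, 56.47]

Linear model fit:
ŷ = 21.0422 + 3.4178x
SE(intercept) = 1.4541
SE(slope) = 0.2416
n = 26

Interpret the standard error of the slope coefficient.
SE(slope) = 0.2416 measures the uncertainty in the estimated slope. The coefficient is estimated precisely (SE/|β̂₁| = 7.1%).

What SE measures:
- The standard error quantifies the sampling variability of the coefficient estimate
- It is the estimated standard deviation of β̂₁ across hypothetical repeated samples of the same size
- Smaller SE → more precise estimate

Relative precision:
- SE / |β̂₁| = 0.2416 / 3.4178 = 7.1%
- Rule of thumb (under 20%: precise; 20% to under 50%: moderately precise; 50% or more: imprecise) → precise

Rough 95% range (±2 SE): 3.4178 ± 0.4832 → (2.9346, 3.9010).

What drives SE(β̂₁): more residual scatter → larger SE; larger n (here n = 26) → smaller SE; wider spread of x values → smaller SE.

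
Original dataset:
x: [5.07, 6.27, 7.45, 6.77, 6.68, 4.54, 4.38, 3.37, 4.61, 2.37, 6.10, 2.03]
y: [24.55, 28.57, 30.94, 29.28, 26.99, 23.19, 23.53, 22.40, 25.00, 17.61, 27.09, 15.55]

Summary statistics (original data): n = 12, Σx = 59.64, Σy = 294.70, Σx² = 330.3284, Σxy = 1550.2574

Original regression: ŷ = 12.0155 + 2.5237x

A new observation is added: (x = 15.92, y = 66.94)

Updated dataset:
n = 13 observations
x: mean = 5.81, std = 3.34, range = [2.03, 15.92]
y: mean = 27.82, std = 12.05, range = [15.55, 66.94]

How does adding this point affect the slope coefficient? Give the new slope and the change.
New slope β₁ = 3.5546 versus 2.5237 before: a change of +1.0309 (+40.8%).

The new point has HIGH LEVERAGE: x = 15.92 is far from the original mean x̄ = 59.64/12 ≈ 4.97 (original range [2.03, 7.45]).

Step 1: Update the sums with the new point (n goes from 12 to 13)
Σx  = 59.64 + 15.92 = 75.56
Σy  = 294.70 + 66.94 = 361.64
Σx² = 330.3284 + 15.92² = 330.3284 + 253.4464 = 583.7748
Σxy = 1550.2574 + 15.92×66.94 = 1550.2574 + 1065.6848 = 2615.9422

Step 2: Recompute the slope with b₁ = (nΣxy − ΣxΣy) / (nΣx² − (Σx)²)
Numerator   = 13×2615.9422 − 75.56×361.64 = 34007.2486 − 27325.5184 = 6681.7302
Denominator = 13×583.7748 − 75.56² = 7589.0724 − 5709.3136 = 1879.7588
b₁(new) = 6681.7302 / 1879.7588 = 3.5546

(Same formula on the original sums: (12×1550.2574 − 59.64×294.70) / (12×330.3284 − 59.64²) = 1027.1808 / 407.0112 = 2.5237, matching the given fit.)

Step 3: Change in slope
Δβ₁ = 3.5546 − 2.5237 = +1.0309
Relative change = +1.0309 / 2.5237 × 100% = +40.8%
→ the slope increases when the point is added.

Because the point sits above the extension of the original line at a high-leverage x, it tilts the fit up.
In practice: refit with and without it and report both if conclusions differ; investigate whether it comes from the same population as the rest of the sample.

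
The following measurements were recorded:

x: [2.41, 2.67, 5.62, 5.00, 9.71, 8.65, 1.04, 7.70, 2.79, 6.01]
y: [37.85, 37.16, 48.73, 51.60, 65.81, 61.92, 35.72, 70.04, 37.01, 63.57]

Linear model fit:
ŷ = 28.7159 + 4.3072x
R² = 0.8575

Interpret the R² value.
R² = 0.8575 means 85.75% of the variation in y is explained by the linear relationship with x. This indicates a strong fit.

R² = 1 − SS_res/SS_tot compares the residual scatter to the total scatter of y about its mean.

Here R² = 0.8575:
- Explained: 85.75% of the variation in y
- Unexplained (residual): 100% − 85.75% = 14.25%
- Rule of thumb (below 0.3 weak; 0.3 to below 0.7 moderate; 0.7 and above strong) → strong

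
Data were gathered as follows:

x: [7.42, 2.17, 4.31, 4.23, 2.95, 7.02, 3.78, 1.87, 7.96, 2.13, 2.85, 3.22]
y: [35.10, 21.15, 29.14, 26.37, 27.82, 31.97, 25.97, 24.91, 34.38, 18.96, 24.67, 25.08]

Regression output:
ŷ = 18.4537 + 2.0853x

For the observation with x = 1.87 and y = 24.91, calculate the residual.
Residual = 2.5568

The residual is the difference between the actual value and the predicted value:

Residual = y - ŷ

Step 1: Calculate predicted value
ŷ = 18.4537 + 2.0853 × 1.87
ŷ = 22.3532

Step 2: Calculate residual
Residual = 24.91 - 22.3532
Residual = 2.5568

The residual is positive, so the observed y = 24.91 sits above the regression line (the line underestimates it by 2.5568).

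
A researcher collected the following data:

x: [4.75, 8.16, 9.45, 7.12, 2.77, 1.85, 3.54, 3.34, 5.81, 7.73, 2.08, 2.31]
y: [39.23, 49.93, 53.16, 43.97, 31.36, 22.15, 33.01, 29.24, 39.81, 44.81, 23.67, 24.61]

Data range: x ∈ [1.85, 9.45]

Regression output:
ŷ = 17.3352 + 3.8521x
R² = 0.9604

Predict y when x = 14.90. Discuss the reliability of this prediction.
ŷ = 74.7315 (extrapolation — x = 14.90 lies outside [1.85, 9.45], so reliability is low).

Prediction calculation:
ŷ = 17.3352 + 3.8521 × 14.90
ŷ = 74.7315

Reliability:
- Data range: x ∈ [1.85, 9.45]
- Prediction point: x = 14.90 is 5.45 units above the observed range → this is EXTRAPOLATION, not interpolation

Why that matters here:
- The standard error of prediction grows with (x − x̄)², and x = 14.90 is far from x̄ = 4.91
- There are no observations near this x to validate the fitted line there

The R² = 0.9604 only validates the fit within [1.85, 9.45]; treat ŷ = 74.7315 with caution.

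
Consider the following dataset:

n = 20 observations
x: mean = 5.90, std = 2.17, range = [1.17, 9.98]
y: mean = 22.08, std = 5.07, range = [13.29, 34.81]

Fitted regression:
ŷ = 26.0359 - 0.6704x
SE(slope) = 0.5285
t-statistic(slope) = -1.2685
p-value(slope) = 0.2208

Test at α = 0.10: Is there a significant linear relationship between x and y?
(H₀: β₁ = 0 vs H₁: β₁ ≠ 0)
Fail to reject H₀: p-value = 0.2208 ≥ α = 0.10. The linear relationship is not significant at the 10% level.

Hypothesis test for the slope coefficient:

H₀: β₁ = 0 (no linear relationship)
H₁: β₁ ≠ 0 (linear relationship exists)

Test statistic: t = β̂₁ / SE(β̂₁) = -0.6704 / 0.5285 = -1.2685

With df = 18, the two-sided p-value for |t| = 1.2685 is 0.2208.

Decision rule: reject H₀ if p-value < α.
p-value = 0.2208 ≥ α = 0.10 → fail to reject H₀.

At α = 0.10 the data do not provide convincing evidence of a nonzero slope.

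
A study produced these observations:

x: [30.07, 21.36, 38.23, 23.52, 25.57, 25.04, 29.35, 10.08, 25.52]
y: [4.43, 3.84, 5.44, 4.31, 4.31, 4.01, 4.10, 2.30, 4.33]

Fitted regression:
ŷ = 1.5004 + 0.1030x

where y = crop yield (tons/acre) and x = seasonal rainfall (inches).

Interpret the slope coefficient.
An increase of one inch in rainfall is associated with a 0.1030 tons/acre increase in predicted crop yield.

The slope β₁ = 0.1030 gives the rate at which the fitted crop yield changes with rainfall.

Interpretation:
- Rainfall up by 1 inch → predicted crop yield increases by 0.1030 tons/acre
- This is a linear approximation: the same per-unit change is assumed across the whole observed x range

The intercept β₀ = 1.5004 is the predicted crop yield when rainfall = 0; since the smallest observed x is 10.08, this is an extrapolation and mainly anchors the line.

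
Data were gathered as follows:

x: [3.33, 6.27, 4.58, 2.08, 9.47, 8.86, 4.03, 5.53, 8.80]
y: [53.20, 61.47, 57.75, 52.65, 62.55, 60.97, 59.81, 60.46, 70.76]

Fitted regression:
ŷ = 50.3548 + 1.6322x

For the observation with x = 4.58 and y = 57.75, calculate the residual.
Residual = -0.0803

The residual is the difference between the actual value and the predicted value:

Residual = y - ŷ

Step 1: Calculate predicted value
ŷ = 50.3548 + 1.6322 × 4.58
ŷ = 57.8303

Step 2: Calculate residual
Residual = 57.75 - 57.8303
Residual = -0.0803

Interpretation: the model overestimates the actual value by 0.0803 at this point (negative residual → observation lies below the fitted line).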